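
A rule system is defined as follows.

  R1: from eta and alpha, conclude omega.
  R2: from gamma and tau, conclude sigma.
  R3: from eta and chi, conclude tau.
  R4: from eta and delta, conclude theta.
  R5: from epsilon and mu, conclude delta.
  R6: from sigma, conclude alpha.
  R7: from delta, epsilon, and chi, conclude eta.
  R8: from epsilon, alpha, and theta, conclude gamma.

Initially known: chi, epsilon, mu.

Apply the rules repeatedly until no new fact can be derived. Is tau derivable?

Yes

From epsilon and mu, R5 gives delta.
From delta, epsilon, and chi, R7 gives eta.
From eta and chi, R3 gives tau.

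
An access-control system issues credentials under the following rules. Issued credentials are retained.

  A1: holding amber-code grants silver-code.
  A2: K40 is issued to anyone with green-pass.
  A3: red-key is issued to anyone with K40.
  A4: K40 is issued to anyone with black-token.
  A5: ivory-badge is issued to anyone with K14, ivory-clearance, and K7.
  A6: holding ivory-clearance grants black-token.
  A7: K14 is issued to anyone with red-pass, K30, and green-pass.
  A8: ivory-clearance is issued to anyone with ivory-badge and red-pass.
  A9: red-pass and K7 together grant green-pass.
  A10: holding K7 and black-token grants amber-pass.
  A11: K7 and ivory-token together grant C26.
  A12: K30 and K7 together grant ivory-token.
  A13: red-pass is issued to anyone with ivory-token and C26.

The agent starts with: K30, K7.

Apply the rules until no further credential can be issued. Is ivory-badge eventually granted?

No

ivory-badge would need K14, ivory-clearance, and K7 (A5), but ivory-clearance is never granted.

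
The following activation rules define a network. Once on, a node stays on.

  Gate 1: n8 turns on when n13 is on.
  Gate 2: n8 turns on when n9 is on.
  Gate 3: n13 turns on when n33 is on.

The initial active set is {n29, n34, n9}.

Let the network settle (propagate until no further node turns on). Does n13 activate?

n13 would need n33 (Gate 3), but n33 never turns on.

No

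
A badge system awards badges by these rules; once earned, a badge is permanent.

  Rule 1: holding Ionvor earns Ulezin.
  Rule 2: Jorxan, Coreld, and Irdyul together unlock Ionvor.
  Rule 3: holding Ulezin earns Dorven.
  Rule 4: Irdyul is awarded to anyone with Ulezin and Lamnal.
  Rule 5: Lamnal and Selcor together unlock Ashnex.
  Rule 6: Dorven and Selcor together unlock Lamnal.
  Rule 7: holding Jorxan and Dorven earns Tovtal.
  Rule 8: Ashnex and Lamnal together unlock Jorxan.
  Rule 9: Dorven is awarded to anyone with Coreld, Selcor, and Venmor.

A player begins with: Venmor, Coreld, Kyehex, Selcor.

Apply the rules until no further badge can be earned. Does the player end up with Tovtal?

With Coreld, Selcor, and Venmor, Dorven is earned (Rule 9).
With Dorven and Selcor, Lamnal is earned (Rule 6).
With Lamnal and Selcor, Ashnex is earned (Rule 5).
With Ashnex and Lamnal, Jorxan is earned (Rule 8).
With Jorxan and Dorven, Tovtal is earned (Rule 7).

Yes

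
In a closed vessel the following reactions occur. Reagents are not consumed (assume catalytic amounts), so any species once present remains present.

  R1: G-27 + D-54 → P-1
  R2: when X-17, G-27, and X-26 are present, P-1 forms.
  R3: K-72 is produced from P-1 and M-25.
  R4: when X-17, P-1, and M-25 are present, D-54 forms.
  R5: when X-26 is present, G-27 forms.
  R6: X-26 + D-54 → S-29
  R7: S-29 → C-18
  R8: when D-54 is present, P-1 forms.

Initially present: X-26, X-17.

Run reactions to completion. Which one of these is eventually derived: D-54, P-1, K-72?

X-26 present → G-27 forms (R5).
X-17, G-27, and X-26 present → P-1 forms (R2).
K-72 would need P-1 and M-25 (R3), but M-25 never forms. D-54 would need X-17, P-1, and M-25 (R4), but M-25 never forms.

P-1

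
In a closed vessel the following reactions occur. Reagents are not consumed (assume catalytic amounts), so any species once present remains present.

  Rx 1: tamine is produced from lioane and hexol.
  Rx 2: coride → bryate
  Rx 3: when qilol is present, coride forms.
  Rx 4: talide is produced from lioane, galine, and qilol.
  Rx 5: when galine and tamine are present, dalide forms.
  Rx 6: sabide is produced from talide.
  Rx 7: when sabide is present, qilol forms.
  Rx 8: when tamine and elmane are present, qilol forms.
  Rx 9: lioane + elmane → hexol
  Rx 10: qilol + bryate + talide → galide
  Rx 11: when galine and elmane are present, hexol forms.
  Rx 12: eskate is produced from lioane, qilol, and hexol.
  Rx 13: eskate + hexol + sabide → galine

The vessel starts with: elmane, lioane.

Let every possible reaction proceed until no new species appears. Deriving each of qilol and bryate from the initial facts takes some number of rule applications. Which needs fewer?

qilol: lioane and elmane present → hexol forms (Rx 9). lioane and hexol present → tamine forms (Rx 1). tamine and elmane present → qilol forms (Rx 8). [3 rule applications]
bryate: lioane and elmane present → hexol forms (Rx 9). lioane and hexol present → tamine forms (Rx 1). tamine and elmane present → qilol forms (Rx 8). qilol present → coride forms (Rx 3). coride present → bryate forms (Rx 2). [5 rule applications]
qilol needs fewer.

qilol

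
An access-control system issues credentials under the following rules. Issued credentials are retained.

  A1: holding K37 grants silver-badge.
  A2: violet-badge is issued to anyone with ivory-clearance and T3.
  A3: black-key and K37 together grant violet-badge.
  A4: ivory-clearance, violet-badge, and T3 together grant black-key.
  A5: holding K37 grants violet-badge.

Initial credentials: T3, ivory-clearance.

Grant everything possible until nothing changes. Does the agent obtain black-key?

Yes

Holding ivory-clearance and T3 grants violet-badge (A2).
Holding ivory-clearance, violet-badge, and T3 grants black-key (A4).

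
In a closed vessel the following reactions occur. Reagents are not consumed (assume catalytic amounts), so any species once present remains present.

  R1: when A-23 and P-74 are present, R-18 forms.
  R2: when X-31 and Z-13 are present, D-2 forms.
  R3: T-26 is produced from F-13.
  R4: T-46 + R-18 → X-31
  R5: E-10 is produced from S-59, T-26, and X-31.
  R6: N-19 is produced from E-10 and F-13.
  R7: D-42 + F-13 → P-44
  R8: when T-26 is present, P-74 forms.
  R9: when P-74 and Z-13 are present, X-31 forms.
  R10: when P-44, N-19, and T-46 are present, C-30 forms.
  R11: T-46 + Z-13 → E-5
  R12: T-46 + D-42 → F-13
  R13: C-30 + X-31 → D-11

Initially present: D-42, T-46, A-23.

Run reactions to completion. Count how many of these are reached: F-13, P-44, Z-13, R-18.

3

T-46 and D-42 present → F-13 forms (R12).
D-42 and F-13 present → P-44 forms (R7).
F-13 present → T-26 forms (R3).
T-26 present → P-74 forms (R8).
A-23 and P-74 present → R-18 forms (R1).
F-13: reached.
P-44: reached.
No rule produces Z-13, and it is not given.
R-18: reached.
Reached: F-13, P-44, and R-18 — 3 of the 4.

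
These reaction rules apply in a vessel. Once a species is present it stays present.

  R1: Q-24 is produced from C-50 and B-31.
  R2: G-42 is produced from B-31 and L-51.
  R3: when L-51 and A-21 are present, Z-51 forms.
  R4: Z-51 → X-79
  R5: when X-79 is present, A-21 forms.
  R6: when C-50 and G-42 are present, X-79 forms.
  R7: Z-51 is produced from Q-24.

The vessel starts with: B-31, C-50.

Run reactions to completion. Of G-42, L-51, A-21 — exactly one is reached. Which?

C-50 and B-31 present → Q-24 forms (R1).
Q-24 present → Z-51 forms (R7).
Z-51 present → X-79 forms (R4).
X-79 present → A-21 forms (R5).
No rule produces L-51, and it is not given. G-42 would need B-31 and L-51 (R2), but L-51 never forms.

A-21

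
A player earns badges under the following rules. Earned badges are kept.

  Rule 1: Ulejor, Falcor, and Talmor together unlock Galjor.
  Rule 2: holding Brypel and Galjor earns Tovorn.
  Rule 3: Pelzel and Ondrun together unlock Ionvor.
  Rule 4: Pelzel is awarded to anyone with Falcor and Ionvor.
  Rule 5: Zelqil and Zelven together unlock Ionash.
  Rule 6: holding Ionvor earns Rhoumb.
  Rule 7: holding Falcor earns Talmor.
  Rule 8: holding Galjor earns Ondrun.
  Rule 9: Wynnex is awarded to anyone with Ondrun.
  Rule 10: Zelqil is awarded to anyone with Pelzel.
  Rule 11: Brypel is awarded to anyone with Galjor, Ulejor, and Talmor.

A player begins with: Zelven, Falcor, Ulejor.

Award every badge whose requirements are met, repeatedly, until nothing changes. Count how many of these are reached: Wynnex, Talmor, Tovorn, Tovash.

3

With Falcor, Talmor is earned (Rule 7).
With Ulejor, Falcor, and Talmor, Galjor is earned (Rule 1).
With Galjor, Ulejor, and Talmor, Brypel is earned (Rule 11).
With Galjor, Ondrun is earned (Rule 8).
With Brypel and Galjor, Tovorn is earned (Rule 2).
With Ondrun, Wynnex is earned (Rule 9).
Wynnex: reached.
Talmor: reached.
Tovorn: reached.
No rule produces Tovash, and it is not given.
Reached: Wynnex, Talmor, and Tovorn — 3 of the 4.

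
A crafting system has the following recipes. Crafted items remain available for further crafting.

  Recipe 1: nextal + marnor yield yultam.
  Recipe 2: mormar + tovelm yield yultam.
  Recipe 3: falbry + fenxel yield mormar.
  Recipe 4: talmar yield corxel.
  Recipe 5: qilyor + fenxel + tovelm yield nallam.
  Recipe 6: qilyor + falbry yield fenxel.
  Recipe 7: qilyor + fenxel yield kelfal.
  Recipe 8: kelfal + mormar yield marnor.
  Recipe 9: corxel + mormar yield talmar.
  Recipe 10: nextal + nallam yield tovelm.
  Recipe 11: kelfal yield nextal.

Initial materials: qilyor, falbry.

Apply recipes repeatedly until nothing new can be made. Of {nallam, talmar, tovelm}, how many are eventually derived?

0

nallam would need qilyor, fenxel, and tovelm (Recipe 5), but tovelm is never obtained.
talmar would need corxel and mormar (Recipe 9), but corxel is never obtained.
tovelm would need nextal and nallam (Recipe 10), but nallam is never obtained.
None of the 3 are reached.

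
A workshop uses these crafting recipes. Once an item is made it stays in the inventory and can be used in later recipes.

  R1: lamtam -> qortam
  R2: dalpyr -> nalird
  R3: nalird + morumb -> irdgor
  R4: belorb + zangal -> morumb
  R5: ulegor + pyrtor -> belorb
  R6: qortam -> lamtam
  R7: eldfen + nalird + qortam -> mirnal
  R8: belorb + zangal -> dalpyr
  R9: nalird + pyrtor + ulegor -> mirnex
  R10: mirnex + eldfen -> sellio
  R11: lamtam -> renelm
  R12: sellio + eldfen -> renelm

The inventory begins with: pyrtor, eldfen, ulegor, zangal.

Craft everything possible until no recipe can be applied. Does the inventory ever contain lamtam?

lamtam would need qortam (R6), but qortam is never obtained.

No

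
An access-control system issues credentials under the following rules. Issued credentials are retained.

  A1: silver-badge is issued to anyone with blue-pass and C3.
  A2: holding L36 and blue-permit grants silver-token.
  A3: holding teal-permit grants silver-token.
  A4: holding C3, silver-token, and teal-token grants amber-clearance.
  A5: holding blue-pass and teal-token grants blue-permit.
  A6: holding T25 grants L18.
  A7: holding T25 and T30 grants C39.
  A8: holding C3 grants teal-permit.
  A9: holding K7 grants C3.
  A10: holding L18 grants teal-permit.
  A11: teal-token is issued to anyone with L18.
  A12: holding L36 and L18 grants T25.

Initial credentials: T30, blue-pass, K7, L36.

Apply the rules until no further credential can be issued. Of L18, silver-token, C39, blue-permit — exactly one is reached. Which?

silver-token

Holding K7 grants C3 (A9).
Holding C3 grants teal-permit (A8).
Holding teal-permit grants silver-token (A3).
blue-permit would need blue-pass and teal-token (A5), but teal-token is never granted. C39 would need T25 and T30 (A7), but T25 is never granted. L18 would need T25 (A6), but T25 is never granted.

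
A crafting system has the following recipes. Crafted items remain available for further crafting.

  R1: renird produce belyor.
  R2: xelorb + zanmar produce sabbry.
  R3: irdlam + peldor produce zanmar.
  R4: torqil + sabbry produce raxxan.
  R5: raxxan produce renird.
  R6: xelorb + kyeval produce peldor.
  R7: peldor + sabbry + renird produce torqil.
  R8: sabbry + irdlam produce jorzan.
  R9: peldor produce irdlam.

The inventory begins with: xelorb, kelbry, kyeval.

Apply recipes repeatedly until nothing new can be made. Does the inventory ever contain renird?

renird would need raxxan (R5), but raxxan is never obtained.

No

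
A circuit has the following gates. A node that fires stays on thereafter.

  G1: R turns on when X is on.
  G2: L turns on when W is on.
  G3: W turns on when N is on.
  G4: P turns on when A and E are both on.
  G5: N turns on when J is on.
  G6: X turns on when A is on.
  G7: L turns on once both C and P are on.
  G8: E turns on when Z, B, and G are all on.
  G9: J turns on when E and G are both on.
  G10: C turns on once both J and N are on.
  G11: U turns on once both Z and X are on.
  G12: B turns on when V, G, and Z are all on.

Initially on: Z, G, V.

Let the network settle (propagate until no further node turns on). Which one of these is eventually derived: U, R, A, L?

L

G12: V, G, and Z on → B on.
Z, B, and G are on, so E turns on (G8).
E and G are on, so J turns on (G9).
G5: J on → N on.
N is on, so W turns on (G3).
G2: W on → L on.
No rule produces A, and it is not given. R would need X (G1), but X never turns on. U would need Z and X (G11), but X never turns on.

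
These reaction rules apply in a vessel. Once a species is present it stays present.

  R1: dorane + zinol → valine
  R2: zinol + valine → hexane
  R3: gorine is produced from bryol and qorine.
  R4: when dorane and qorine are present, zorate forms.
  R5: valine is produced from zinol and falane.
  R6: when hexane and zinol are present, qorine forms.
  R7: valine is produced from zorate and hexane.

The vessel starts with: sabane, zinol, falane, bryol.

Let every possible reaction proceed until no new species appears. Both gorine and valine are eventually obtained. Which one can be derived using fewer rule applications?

valine: zinol and falane present → valine forms (R5). [1 rule application]
gorine: zinol and falane present → valine forms (R5). zinol and valine present → hexane forms (R2). hexane and zinol present → qorine forms (R6). bryol and qorine present → gorine forms (R3). [4 rule applications]
valine needs fewer.

valine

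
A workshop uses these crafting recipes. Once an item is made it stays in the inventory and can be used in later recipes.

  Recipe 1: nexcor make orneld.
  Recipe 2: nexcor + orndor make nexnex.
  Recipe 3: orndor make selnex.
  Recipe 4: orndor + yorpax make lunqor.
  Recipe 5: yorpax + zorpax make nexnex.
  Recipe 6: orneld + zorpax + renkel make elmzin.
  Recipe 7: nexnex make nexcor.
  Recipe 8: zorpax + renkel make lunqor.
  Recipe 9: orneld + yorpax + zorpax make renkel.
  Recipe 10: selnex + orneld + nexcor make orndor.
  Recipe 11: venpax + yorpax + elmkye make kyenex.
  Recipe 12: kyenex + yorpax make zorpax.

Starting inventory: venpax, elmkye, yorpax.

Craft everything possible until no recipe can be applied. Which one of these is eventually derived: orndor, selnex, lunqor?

Using Recipe 11, venpax, yorpax, and elmkye make kyenex.
Using Recipe 12, kyenex and yorpax make zorpax.
yorpax + zorpax → nexnex (Recipe 5).
Using Recipe 7, nexnex makes nexcor.
nexcor → orneld (Recipe 1).
Using Recipe 9, orneld, yorpax, and zorpax make renkel.
zorpax + renkel → lunqor (Recipe 8).
orndor would need selnex, orneld, and nexcor (Recipe 10), but selnex is never obtained. selnex would need orndor (Recipe 3), but orndor is never obtained.

lunqor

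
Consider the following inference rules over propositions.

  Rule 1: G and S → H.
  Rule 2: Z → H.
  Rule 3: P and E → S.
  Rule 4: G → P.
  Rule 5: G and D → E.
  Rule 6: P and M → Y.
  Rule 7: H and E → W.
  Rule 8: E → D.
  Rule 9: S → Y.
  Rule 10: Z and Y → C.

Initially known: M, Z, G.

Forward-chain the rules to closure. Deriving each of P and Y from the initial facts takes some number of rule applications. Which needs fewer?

P

P: G holds, so P follows (Rule 4). [1 rule application]
Y: G holds, so P follows (Rule 4). P and M hold, so Y follows (Rule 6). [2 rule applications]
P needs fewer.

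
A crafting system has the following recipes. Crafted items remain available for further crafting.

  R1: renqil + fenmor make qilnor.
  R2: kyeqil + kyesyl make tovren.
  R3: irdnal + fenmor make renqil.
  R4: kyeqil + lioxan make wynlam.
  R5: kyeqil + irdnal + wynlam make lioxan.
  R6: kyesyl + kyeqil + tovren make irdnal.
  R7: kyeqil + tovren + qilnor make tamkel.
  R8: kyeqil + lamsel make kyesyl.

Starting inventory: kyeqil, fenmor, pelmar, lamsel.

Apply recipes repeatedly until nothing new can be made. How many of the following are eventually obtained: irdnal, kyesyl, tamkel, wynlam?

kyeqil + lamsel → kyesyl (R8).
kyeqil + kyesyl → tovren (R2).
kyesyl + kyeqil + tovren → irdnal (R6).
Using R3, irdnal and fenmor make renqil.
renqil + fenmor → qilnor (R1).
Using R7, kyeqil, tovren, and qilnor make tamkel.
irdnal: reached.
kyesyl: reached.
tamkel: reached.
wynlam would need kyeqil and lioxan (R4), but lioxan is never obtained.
Reached: irdnal, kyesyl, and tamkel — 3 of the 4.

3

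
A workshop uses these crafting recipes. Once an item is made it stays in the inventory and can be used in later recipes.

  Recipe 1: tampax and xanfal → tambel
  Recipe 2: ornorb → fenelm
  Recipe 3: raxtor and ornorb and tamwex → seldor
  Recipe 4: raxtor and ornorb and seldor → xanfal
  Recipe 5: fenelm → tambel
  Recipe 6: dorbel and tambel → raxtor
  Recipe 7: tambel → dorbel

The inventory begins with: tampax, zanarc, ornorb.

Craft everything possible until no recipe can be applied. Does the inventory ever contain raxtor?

Yes

ornorb → fenelm (Recipe 2).
Using Recipe 5, fenelm makes tambel.
tambel → dorbel (Recipe 7).
Using Recipe 6, dorbel and tambel make raxtor.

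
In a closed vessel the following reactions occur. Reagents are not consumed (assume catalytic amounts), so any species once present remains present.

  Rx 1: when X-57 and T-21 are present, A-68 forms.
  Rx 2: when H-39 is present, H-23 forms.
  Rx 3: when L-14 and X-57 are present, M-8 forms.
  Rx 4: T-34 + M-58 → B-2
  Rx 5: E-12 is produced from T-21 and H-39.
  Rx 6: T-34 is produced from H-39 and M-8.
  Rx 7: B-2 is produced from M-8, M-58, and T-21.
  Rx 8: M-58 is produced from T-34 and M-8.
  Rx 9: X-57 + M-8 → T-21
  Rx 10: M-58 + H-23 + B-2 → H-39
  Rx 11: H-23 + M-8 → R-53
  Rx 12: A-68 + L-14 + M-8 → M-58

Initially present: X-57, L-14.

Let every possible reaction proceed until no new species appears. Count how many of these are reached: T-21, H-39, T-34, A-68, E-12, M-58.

L-14 and X-57 present → M-8 forms (Rx 3).
X-57 and M-8 present → T-21 forms (Rx 9).
X-57 and T-21 present → A-68 forms (Rx 1).
A-68, L-14, and M-8 present → M-58 forms (Rx 12).
T-21: reached.
H-39 would need M-58, H-23, and B-2 (Rx 10), but H-23 never forms.
T-34 would need H-39 and M-8 (Rx 6), but H-39 never forms.
A-68: reached.
E-12 would need T-21 and H-39 (Rx 5), but H-39 never forms.
M-58: reached.
Reached: T-21, A-68, and M-58 — 3 of the 6.

3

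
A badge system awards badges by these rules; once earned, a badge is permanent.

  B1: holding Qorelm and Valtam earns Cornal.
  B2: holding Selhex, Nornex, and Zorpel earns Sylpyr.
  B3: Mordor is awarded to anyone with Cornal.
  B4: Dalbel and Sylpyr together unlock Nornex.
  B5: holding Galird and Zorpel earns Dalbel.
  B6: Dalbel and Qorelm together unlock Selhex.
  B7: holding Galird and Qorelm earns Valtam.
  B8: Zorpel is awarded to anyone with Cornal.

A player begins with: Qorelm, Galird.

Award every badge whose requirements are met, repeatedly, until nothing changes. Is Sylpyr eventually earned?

Sylpyr would need Selhex, Nornex, and Zorpel (B2), but Nornex is never earned.

No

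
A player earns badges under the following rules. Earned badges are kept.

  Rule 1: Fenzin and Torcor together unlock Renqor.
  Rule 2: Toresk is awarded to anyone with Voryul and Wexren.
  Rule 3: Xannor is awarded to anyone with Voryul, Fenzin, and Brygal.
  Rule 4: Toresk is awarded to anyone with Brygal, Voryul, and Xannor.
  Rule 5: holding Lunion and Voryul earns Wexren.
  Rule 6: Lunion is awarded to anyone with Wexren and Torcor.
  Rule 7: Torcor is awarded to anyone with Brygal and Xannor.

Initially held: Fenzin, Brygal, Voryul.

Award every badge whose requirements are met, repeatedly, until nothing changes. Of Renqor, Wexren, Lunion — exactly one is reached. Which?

Renqor

With Voryul, Fenzin, and Brygal, Xannor is earned (Rule 3).
With Brygal and Xannor, Torcor is earned (Rule 7).
With Fenzin and Torcor, Renqor is earned (Rule 1).
Wexren would need Lunion and Voryul (Rule 5), but Lunion is never earned. Lunion would need Wexren and Torcor (Rule 6), but Wexren is never earned.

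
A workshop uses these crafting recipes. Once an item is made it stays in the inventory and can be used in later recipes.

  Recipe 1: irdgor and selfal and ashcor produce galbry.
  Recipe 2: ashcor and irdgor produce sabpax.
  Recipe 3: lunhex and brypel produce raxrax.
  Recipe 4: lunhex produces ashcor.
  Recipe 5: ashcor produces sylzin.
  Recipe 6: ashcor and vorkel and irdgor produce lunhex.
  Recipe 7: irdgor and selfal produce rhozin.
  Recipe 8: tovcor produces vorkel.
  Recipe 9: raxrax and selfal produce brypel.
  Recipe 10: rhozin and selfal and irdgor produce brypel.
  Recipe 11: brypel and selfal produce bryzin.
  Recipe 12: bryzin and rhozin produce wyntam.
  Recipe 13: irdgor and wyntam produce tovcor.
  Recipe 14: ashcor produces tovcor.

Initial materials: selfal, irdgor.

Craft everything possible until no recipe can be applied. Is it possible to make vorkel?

Yes

irdgor and selfal → rhozin (Recipe 7).
rhozin and selfal and irdgor → brypel (Recipe 10).
brypel and selfal → bryzin (Recipe 11).
Using Recipe 12, bryzin and rhozin make wyntam.
irdgor and wyntam → tovcor (Recipe 13).
Using Recipe 8, tovcor makes vorkel.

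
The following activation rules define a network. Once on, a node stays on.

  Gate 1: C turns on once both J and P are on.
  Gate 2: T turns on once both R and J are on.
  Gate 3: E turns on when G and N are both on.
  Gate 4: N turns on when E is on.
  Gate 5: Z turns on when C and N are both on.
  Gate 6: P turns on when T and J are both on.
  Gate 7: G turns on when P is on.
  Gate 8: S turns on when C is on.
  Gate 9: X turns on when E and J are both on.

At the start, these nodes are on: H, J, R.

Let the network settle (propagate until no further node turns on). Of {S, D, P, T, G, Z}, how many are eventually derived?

4

R and J are on, so T turns on (Gate 2).
T and J are on, so P turns on (Gate 6).
Gate 1: J and P on → C on.
Gate 7: P on → G on.
C is on, so S turns on (Gate 8).
S: reached.
No rule produces D, and it is not given.
P: reached.
T: reached.
G: reached.
Z would need C and N (Gate 5), but N never turns on.
Reached: S, P, T, and G — 4 of the 6.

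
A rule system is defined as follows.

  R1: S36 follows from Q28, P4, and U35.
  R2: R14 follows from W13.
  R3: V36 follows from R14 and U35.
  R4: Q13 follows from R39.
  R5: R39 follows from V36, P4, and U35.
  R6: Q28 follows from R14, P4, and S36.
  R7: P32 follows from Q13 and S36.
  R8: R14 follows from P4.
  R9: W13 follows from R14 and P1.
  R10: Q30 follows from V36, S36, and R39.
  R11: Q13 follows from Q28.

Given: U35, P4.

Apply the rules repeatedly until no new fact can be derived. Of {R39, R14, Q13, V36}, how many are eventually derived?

From P4, R8 gives R14.
R14 and U35 hold, so V36 follows (R3).
V36, P4, and U35 hold, so R39 follows (R5).
R39 holds, so Q13 follows (R4).
R39: reached.
R14: reached.
Q13: reached.
V36: reached.
All 4 are reached.

4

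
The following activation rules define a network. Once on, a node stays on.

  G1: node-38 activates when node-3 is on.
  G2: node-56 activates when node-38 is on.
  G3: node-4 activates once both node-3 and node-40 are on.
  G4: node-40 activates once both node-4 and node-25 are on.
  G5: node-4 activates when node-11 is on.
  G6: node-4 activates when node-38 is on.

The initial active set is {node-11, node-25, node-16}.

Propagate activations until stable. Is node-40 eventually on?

G5: node-11 on → node-4 on.
node-4 and node-25 are on, so node-40 activates (G4).

Yes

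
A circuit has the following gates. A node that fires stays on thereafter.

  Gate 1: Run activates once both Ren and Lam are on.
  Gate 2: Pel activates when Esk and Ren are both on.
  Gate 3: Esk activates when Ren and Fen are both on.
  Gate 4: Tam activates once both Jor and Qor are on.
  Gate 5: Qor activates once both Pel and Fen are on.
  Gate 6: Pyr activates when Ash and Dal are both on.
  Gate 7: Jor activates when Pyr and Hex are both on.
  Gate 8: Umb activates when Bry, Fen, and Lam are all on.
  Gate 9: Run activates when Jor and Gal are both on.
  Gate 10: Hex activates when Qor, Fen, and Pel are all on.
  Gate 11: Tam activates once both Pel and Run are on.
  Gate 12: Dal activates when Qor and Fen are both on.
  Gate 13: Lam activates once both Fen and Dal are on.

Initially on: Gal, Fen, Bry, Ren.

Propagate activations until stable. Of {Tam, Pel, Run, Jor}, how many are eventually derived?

Ren and Fen are on, so Esk activates (Gate 3).
Esk and Ren are on, so Pel activates (Gate 2).
Gate 5: Pel and Fen on → Qor on.
Gate 12: Qor and Fen on → Dal on.
Gate 13: Fen and Dal on → Lam on.
Gate 1: Ren and Lam on → Run on.
Gate 11: Pel and Run on → Tam on.
Tam: reached.
Pel: reached.
Run: reached.
Jor would need Pyr and Hex (Gate 7), but Pyr never turns on.
Reached: Tam, Pel, and Run — 3 of the 4.

3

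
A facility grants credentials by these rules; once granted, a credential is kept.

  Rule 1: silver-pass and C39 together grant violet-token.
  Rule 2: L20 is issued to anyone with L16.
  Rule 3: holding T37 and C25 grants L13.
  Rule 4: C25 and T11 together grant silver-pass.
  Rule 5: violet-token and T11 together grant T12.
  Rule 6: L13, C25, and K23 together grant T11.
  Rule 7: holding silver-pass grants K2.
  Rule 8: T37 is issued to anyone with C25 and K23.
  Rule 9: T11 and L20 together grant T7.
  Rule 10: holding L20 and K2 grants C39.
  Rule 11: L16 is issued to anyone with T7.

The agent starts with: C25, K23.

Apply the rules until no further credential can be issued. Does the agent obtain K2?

Holding C25 and K23 grants T37 (Rule 8).
Holding T37 and C25 grants L13 (Rule 3).
Holding L13, C25, and K23 grants T11 (Rule 6).
Holding C25 and T11 grants silver-pass (Rule 4).
Holding silver-pass grants K2 (Rule 7).

Yes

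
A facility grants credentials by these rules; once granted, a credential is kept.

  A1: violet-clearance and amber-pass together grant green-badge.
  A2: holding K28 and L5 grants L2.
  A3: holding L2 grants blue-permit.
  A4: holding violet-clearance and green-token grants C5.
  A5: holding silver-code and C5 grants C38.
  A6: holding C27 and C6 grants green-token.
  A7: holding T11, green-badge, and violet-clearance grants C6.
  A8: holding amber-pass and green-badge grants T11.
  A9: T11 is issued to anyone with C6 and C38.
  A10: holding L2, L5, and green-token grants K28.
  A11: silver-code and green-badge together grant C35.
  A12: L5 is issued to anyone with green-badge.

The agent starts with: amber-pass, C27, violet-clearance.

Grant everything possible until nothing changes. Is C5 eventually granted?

Yes

Holding violet-clearance and amber-pass grants green-badge (A1).
Holding amber-pass and green-badge grants T11 (A8).
Holding T11, green-badge, and violet-clearance grants C6 (A7).
Holding C27 and C6 grants green-token (A6).
Holding violet-clearance and green-token grants C5 (A4).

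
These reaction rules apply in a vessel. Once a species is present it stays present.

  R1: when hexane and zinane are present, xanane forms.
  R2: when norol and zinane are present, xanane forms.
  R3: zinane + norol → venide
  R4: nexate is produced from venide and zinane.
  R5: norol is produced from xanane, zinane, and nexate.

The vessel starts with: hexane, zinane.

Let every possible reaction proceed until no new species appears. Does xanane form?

Yes

hexane and zinane present → xanane forms (R1).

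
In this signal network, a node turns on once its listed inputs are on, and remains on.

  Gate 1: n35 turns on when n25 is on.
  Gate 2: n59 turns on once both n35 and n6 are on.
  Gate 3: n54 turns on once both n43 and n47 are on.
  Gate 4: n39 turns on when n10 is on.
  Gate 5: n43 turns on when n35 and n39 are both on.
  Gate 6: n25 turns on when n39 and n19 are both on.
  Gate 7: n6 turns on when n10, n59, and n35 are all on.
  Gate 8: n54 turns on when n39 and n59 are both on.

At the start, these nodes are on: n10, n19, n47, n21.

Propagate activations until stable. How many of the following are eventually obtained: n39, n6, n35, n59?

2

Gate 4: n10 on → n39 on.
n39 and n19 are on, so n25 turns on (Gate 6).
Gate 1: n25 on → n35 on.
n39: reached.
n6 would need n10, n59, and n35 (Gate 7), but n59 never turns on.
n35: reached.
n59 would need n35 and n6 (Gate 2), but n6 never turns on.
Reached: n39 and n35 — 2 of the 4.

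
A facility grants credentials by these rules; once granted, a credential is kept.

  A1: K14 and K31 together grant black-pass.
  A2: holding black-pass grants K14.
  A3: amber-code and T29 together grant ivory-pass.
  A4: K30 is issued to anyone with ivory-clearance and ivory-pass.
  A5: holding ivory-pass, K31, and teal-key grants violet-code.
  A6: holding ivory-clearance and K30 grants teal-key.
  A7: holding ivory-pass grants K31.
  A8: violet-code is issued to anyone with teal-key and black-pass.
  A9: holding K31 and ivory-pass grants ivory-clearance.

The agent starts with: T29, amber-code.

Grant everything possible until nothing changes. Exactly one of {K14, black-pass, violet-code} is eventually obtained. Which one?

violet-code

Holding amber-code and T29 grants ivory-pass (A3).
Holding ivory-pass grants K31 (A7).
Holding K31 and ivory-pass grants ivory-clearance (A9).
Holding ivory-clearance and ivory-pass grants K30 (A4).
Holding ivory-clearance and K30 grants teal-key (A6).
Holding ivory-pass, K31, and teal-key grants violet-code (A5).
K14 would need black-pass (A2), but black-pass is never granted. black-pass would need K14 and K31 (A1), but K14 is never granted.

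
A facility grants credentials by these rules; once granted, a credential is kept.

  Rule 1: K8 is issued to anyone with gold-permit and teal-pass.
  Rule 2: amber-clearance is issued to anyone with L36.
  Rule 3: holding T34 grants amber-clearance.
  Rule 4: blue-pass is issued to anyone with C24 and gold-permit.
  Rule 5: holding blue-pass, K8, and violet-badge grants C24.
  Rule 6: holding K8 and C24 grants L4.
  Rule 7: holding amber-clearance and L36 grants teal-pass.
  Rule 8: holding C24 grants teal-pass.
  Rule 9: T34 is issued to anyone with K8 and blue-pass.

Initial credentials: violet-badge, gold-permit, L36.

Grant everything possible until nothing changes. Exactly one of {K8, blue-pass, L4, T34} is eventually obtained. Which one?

Holding L36 grants amber-clearance (Rule 2).
Holding amber-clearance and L36 grants teal-pass (Rule 7).
Holding gold-permit and teal-pass grants K8 (Rule 1).
T34 would need K8 and blue-pass (Rule 9), but blue-pass is never granted. L4 would need K8 and C24 (Rule 6), but C24 is never granted. blue-pass would need C24 and gold-permit (Rule 4), but C24 is never granted.

K8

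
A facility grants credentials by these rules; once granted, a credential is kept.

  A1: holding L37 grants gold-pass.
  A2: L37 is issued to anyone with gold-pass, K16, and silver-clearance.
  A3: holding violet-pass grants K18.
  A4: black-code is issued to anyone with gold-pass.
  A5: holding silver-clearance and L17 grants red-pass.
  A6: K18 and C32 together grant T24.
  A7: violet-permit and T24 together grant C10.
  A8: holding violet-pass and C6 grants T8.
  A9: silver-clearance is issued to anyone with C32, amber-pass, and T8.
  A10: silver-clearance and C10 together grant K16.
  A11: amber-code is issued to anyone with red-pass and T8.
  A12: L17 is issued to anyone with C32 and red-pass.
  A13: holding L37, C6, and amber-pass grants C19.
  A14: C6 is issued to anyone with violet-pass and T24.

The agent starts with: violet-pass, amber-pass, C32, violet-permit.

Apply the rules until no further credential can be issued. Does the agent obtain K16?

Yes

Holding violet-pass grants K18 (A3).
Holding K18 and C32 grants T24 (A6).
Holding violet-pass and T24 grants C6 (A14).
Holding violet-permit and T24 grants C10 (A7).
Holding violet-pass and C6 grants T8 (A8).
Holding C32, amber-pass, and T8 grants silver-clearance (A9).
Holding silver-clearance and C10 grants K16 (A10).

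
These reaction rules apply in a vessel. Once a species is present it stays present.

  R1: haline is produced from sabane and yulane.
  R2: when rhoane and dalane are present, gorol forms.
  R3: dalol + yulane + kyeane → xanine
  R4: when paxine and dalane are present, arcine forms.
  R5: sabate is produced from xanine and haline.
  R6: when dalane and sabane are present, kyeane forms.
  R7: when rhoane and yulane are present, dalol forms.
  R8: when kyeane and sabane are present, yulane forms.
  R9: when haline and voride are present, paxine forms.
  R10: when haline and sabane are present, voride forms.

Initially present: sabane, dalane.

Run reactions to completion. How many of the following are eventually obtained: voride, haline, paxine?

dalane and sabane present → kyeane forms (R6).
kyeane and sabane present → yulane forms (R8).
sabane and yulane present → haline forms (R1).
haline and sabane present → voride forms (R10).
haline and voride present → paxine forms (R9).
voride: reached.
haline: reached.
paxine: reached.
All 3 are reached.

3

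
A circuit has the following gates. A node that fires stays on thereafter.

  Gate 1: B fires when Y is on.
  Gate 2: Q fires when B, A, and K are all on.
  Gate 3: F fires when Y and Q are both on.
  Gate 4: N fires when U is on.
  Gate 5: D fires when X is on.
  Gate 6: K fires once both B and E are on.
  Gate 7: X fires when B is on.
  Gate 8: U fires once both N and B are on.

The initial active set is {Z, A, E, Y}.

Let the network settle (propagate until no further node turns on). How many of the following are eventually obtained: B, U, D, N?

Gate 1: Y on → B on.
Gate 7: B on → X on.
Gate 5: X on → D on.
B: reached.
U would need N and B (Gate 8), but N never turns on.
D: reached.
N would need U (Gate 4), but U never turns on.
Reached: B and D — 2 of the 4.

2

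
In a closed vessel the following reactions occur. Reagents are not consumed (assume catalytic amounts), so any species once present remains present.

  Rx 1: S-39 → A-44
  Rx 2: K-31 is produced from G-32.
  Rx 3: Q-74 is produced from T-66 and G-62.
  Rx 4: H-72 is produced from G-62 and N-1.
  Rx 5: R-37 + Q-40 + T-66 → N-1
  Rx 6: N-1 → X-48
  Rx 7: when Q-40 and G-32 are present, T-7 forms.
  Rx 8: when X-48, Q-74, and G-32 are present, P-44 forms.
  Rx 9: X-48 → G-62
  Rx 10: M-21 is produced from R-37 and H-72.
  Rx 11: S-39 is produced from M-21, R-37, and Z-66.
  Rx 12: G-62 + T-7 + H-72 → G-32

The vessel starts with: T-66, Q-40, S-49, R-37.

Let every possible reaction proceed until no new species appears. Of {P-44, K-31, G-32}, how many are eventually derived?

0

P-44 would need X-48, Q-74, and G-32 (Rx 8), but G-32 never forms.
K-31 would need G-32 (Rx 2), but G-32 never forms.
G-32 would need G-62, T-7, and H-72 (Rx 12), but T-7 never forms.
None of the 3 are reached.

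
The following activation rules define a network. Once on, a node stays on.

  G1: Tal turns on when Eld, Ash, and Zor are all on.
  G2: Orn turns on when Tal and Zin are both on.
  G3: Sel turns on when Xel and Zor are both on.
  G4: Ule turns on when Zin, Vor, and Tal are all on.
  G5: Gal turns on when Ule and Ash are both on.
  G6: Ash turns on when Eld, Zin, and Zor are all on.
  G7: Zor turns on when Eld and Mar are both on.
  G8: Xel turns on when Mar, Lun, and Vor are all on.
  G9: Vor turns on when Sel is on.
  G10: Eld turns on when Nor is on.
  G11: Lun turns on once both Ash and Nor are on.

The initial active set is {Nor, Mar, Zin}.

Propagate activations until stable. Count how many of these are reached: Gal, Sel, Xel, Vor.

0

Gal would need Ule and Ash (G5), but Ule never turns on.
Sel would need Xel and Zor (G3), but Xel never turns on.
Xel would need Mar, Lun, and Vor (G8), but Vor never turns on.
Vor would need Sel (G9), but Sel never turns on.
None of the 4 are reached.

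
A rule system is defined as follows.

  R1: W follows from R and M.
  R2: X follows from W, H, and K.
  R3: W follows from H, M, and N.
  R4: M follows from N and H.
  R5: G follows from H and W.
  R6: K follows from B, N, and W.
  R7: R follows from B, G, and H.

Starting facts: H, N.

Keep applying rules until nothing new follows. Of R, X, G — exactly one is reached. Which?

G

From N and H, R4 gives M.
H, M, and N hold, so W follows (R3).
H and W hold, so G follows (R5).
R would need B, G, and H (R7), but B is never established. X would need W, H, and K (R2), but K is never established.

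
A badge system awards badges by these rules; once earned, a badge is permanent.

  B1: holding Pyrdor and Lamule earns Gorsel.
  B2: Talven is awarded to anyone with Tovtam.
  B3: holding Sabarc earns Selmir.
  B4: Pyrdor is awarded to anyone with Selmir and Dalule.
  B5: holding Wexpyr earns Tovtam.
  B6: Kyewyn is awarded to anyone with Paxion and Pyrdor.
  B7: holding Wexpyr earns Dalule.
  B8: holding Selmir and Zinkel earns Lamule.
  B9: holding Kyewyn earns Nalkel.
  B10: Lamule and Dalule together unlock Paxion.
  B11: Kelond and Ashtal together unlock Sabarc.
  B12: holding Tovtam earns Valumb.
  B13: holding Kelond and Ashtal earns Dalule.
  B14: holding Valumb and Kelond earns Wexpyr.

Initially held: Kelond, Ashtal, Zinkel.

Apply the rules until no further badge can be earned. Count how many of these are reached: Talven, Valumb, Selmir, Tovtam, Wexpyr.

With Kelond and Ashtal, Sabarc is earned (B11).
With Sabarc, Selmir is earned (B3).
Talven would need Tovtam (B2), but Tovtam is never earned.
Valumb would need Tovtam (B12), but Tovtam is never earned.
Selmir: reached.
Tovtam would need Wexpyr (B5), but Wexpyr is never earned.
Wexpyr would need Valumb and Kelond (B14), but Valumb is never earned.
Reached: Selmir — 1 of the 5.

1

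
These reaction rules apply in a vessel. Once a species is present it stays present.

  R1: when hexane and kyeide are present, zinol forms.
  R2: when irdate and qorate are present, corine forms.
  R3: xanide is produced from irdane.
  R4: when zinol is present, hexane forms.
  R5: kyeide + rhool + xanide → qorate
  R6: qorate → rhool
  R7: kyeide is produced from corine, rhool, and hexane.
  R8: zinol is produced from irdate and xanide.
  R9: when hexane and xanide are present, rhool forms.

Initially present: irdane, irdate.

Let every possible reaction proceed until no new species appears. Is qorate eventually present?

No

qorate would need kyeide, rhool, and xanide (R5), but kyeide never forms.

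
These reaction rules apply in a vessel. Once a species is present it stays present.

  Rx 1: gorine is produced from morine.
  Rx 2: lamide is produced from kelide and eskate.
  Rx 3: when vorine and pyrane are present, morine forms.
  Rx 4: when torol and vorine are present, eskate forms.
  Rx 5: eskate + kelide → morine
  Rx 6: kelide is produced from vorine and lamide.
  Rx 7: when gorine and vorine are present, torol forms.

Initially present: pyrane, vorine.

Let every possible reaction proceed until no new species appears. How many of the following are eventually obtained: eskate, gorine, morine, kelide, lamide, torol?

vorine and pyrane present → morine forms (Rx 3).
morine present → gorine forms (Rx 1).
gorine and vorine present → torol forms (Rx 7).
torol and vorine present → eskate forms (Rx 4).
eskate: reached.
gorine: reached.
morine: reached.
kelide would need vorine and lamide (Rx 6), but lamide never forms.
lamide would need kelide and eskate (Rx 2), but kelide never forms.
torol: reached.
Reached: eskate, gorine, morine, and torol — 4 of the 6.

4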